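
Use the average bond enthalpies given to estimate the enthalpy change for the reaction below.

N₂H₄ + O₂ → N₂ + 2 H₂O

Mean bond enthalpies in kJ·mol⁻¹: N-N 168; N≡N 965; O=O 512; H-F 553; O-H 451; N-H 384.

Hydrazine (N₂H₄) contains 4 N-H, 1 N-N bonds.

Bonds broken (reactants):
  N-H: 4 × 384 = 1536
  N-N: 1 × 168 = 168
  O=O: 1 × 512 = 512
  Σ(broken) = 2216 kJ
Bonds formed (products):
  N≡N: 1 × 965 = 965
  O-H: 4 × 451 = 1804
  Σ(formed) = 2769 kJ
ΔH = Σ(broken) − Σ(formed) = 2216 − 2769 = −553 kJ

ΔH ≈ −553 kJ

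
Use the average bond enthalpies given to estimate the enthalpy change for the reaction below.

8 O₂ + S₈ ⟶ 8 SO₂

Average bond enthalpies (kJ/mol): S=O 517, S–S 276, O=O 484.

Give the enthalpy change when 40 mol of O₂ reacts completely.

Bonds broken (reactants):
  O=O: 8 × 484 = 3872
  S–S: 8 × 276 = 2208
  Σ(broken) = 6080 kJ
Bonds formed (products):
  S=O: 16 × 517 = 8272
  Σ(formed) = 8272 kJ
ΔH = Σ(broken) − Σ(formed) = 6080 − 8272 = −2192 kJ
For 5× the reaction as written: 5 × (−2192) = −10960 kJ

ΔH = −10960 kJ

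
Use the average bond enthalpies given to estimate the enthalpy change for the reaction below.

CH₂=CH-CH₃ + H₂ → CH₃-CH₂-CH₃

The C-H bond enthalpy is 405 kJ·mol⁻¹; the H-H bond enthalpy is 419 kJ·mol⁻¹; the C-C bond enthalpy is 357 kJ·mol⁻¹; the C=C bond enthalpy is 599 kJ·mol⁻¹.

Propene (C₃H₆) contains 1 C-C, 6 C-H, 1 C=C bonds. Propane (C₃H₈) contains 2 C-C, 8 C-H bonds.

ΔH ≈ −149 kJ

Bonds broken (reactants):
  C-C: 1 × 357 = 357
  C-H: 6 × 405 = 2430
  C=C: 1 × 599 = 599
  H-H: 1 × 419 = 419
  Σ(broken) = 3805 kJ
Bonds formed (products):
  C-C: 2 × 357 = 714
  C-H: 8 × 405 = 3240
  Σ(formed) = 3954 kJ
ΔH = Σ(broken) − Σ(formed) = 3805 − 3954 = −149 kJ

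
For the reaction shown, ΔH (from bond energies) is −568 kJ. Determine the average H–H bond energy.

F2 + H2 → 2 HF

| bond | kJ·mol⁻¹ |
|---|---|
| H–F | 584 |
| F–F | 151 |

D(H–H) ≈ 449 kJ/mol

Let D be the H–H bond energy.
Σ(broken) = 1×151 + 1×D = 151 + D
Σ(formed) = 2×584 = 1168
ΔH = Σ(broken) − Σ(formed) = (151 + D) − (1168) = −1017 + D
Setting this equal to −568 kJ gives D = 449 kJ/mol.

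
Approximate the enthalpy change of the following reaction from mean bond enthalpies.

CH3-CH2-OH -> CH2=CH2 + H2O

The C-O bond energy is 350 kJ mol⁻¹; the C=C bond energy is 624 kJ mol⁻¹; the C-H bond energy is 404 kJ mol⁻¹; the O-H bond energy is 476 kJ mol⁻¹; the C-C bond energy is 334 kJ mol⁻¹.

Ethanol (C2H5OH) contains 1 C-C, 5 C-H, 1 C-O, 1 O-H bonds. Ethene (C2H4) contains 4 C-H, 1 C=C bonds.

ΔH ≈ −12 kJ

Bonds broken (reactants):
  C-C: 1 × 334 = 334
  C-H: 5 × 404 = 2020
  C-O: 1 × 350 = 350
  O-H: 1 × 476 = 476
  Σ(broken) = 3180 kJ
Bonds formed (products):
  C-H: 4 × 404 = 1616
  C=C: 1 × 624 = 624
  O-H: 2 × 476 = 952
  Σ(formed) = 3192 kJ
ΔH = Σ(broken) − Σ(formed) = 3180 − 3192 = −12 kJ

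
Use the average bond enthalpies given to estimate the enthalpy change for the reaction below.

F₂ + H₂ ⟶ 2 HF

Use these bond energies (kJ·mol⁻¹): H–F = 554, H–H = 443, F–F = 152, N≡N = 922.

ΔH ≈ −513 kJ

Bonds broken (reactants):
  F–F: 1 × 152 = 152
  H–H: 1 × 443 = 443
  Σ(broken) = 595 kJ
Bonds formed (products):
  H–F: 2 × 554 = 1108
  Σ(formed) = 1108 kJ
ΔH = Σ(broken) − Σ(formed) = 595 − 1108 = −513 kJ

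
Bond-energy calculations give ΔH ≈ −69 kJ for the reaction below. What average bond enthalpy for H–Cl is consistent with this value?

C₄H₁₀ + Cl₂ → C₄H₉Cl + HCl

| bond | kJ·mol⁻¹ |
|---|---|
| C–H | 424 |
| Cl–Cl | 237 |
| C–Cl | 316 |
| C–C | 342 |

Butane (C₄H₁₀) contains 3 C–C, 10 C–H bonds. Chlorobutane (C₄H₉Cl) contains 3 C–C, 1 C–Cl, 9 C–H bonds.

Let D be the H–Cl bond energy.
Σ(broken) = 3×342 + 10×424 + 1×237 = 5503
Σ(formed) = 3×342 + 1×316 + 9×424 + 1×D = 5158 + D
ΔH = Σ(broken) − Σ(formed) = (5503) − (5158 + D) = +345 − D
Setting this equal to −69 kJ gives D = 414 kJ/mol.

D(H–Cl) ≈ 414 kJ/mol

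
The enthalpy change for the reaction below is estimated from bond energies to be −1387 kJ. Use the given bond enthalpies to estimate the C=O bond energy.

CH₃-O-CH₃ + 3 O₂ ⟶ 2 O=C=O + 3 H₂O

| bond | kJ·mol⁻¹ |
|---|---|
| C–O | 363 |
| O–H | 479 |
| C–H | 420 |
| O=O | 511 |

Let D be the C=O bond energy.
Σ(broken) = 6×420 + 2×363 + 3×511 = 4779
Σ(formed) = 4×D + 6×479 = 2874 + 4D
ΔH = Σ(broken) − Σ(formed) = (4779) − (2874 + 4D) = +1905 − 4D
Setting this equal to −1387 kJ gives 4D = 3292, so D = 823 kJ/mol.

D(C=O) ≈ 823 kJ/mol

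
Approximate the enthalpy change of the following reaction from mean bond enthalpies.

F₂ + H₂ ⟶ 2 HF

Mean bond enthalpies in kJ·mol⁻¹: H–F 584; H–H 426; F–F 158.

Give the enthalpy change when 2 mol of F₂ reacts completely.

Bonds broken (reactants):
  F–F: 1 × 158 = 158
  H–H: 1 × 426 = 426
  Σ(broken) = 584 kJ
Bonds formed (products):
  H–F: 2 × 584 = 1168
  Σ(formed) = 1168 kJ
ΔH = Σ(broken) − Σ(formed) = 584 − 1168 = −584 kJ
For 2× the reaction as written: 2 × (−584) = −1168 kJ

ΔH = −1168 kJ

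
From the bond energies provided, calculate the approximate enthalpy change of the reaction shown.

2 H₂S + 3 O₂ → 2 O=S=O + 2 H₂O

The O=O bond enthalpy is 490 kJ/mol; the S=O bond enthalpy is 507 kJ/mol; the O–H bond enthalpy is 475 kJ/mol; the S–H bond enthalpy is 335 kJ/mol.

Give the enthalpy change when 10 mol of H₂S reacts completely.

Bonds broken (reactants):
  O=O: 3 × 490 = 1470
  S–H: 4 × 335 = 1340
  Σ(broken) = 2810 kJ
Bonds formed (products):
  O–H: 4 × 475 = 1900
  S=O: 4 × 507 = 2028
  Σ(formed) = 3928 kJ
ΔH = Σ(broken) − Σ(formed) = 2810 − 3928 = −1118 kJ
For 5× the reaction as written: 5 × (−1118) = −5590 kJ

ΔH = −5590 kJ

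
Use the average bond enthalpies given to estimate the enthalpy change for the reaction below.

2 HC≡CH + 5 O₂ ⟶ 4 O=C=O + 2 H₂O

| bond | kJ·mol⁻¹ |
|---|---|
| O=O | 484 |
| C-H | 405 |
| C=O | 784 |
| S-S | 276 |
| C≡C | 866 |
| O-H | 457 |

ΔH ≈ −2328 kJ

Bonds broken (reactants):
  C≡C: 2 × 866 = 1732
  C-H: 4 × 405 = 1620
  O=O: 5 × 484 = 2420
  Σ(broken) = 5772 kJ
Bonds formed (products):
  C=O: 8 × 784 = 6272
  O-H: 4 × 457 = 1828
  Σ(formed) = 8100 kJ
ΔH = Σ(broken) − Σ(formed) = 5772 − 8100 = −2328 kJ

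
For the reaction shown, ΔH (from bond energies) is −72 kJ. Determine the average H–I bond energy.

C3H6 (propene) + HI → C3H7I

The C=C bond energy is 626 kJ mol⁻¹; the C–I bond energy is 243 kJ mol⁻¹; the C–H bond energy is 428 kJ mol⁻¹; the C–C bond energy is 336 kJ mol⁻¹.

Let D be the H–I bond energy.
Σ(broken) = 1×336 + 6×428 + 1×626 + 1×D = 3530 + D
Σ(formed) = 2×336 + 7×428 + 1×243 = 3911
ΔH = Σ(broken) − Σ(formed) = (3530 + D) − (3911) = −381 + D
Setting this equal to −72 kJ gives D = 309 kJ/mol.

D(H–I) ≈ 309 kJ/mol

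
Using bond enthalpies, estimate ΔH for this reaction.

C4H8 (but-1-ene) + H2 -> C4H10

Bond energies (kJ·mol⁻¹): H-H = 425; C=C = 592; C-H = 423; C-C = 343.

ΔH ≈ −172 kJ

Bonds broken (reactants):
  C-C: 2 × 343 = 686
  C-H: 8 × 423 = 3384
  C=C: 1 × 592 = 592
  H-H: 1 × 425 = 425
  Σ(broken) = 5087 kJ
Bonds formed (products):
  C-C: 3 × 343 = 1029
  C-H: 10 × 423 = 4230
  Σ(formed) = 5259 kJ
ΔH = Σ(broken) − Σ(formed) = 5087 − 5259 = −172 kJ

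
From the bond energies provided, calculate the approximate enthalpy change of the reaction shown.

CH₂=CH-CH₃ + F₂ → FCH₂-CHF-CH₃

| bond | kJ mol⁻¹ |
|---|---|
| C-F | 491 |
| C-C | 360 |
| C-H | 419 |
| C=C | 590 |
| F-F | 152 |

Bonds broken (reactants):
  C-C: 1 × 360 = 360
  C-H: 6 × 419 = 2514
  C=C: 1 × 590 = 590
  F-F: 1 × 152 = 152
  Σ(broken) = 3616 kJ
Bonds formed (products):
  C-C: 2 × 360 = 720
  C-F: 2 × 491 = 982
  C-H: 6 × 419 = 2514
  Σ(formed) = 4216 kJ
ΔH = Σ(broken) − Σ(formed) = 3616 − 4216 = −600 kJ

ΔH ≈ −600 kJ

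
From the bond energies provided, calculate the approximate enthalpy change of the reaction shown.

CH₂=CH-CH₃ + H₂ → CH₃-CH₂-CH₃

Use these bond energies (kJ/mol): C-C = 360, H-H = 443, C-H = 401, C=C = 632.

ΔH ≈ −87 kJ

Bonds broken (reactants):
  C-C: 1 × 360 = 360
  C-H: 6 × 401 = 2406
  C=C: 1 × 632 = 632
  H-H: 1 × 443 = 443
  Σ(broken) = 3841 kJ
Bonds formed (products):
  C-C: 2 × 360 = 720
  C-H: 8 × 401 = 3208
  Σ(formed) = 3928 kJ
ΔH = Σ(broken) − Σ(formed) = 3841 − 3928 = −87 kJ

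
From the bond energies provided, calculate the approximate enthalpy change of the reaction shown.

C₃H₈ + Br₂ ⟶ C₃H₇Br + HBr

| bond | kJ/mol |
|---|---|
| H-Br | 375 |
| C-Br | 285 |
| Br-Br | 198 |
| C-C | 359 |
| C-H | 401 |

ΔH ≈ −61 kJ

Bonds broken (reactants):
  Br-Br: 1 × 198 = 198
  C-C: 2 × 359 = 718
  C-H: 8 × 401 = 3208
  Σ(broken) = 4124 kJ
Bonds formed (products):
  C-Br: 1 × 285 = 285
  C-C: 2 × 359 = 718
  C-H: 7 × 401 = 2807
  H-Br: 1 × 375 = 375
  Σ(formed) = 4185 kJ
ΔH = Σ(broken) − Σ(formed) = 4124 − 4185 = −61 kJ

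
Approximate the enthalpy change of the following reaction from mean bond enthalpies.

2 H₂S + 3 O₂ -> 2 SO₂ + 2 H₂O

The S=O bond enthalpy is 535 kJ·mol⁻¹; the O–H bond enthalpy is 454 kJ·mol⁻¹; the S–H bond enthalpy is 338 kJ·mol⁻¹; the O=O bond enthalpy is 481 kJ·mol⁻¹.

Bonds broken (reactants):
  O=O: 3 × 481 = 1443
  S–H: 4 × 338 = 1352
  Σ(broken) = 2795 kJ
Bonds formed (products):
  O–H: 4 × 454 = 1816
  S=O: 4 × 535 = 2140
  Σ(formed) = 3956 kJ
ΔH = Σ(broken) − Σ(formed) = 2795 − 3956 = −1161 kJ

ΔH ≈ −1161 kJ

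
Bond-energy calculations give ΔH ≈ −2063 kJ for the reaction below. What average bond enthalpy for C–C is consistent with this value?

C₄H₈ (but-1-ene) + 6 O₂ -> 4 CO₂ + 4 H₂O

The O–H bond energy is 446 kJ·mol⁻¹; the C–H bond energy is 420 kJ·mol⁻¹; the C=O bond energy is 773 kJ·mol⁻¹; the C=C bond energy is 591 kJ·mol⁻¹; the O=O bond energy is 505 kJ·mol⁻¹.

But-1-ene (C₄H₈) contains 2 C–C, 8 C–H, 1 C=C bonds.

D(C–C) ≈ 354 kJ/mol

Let D be the C–C bond energy.
Σ(broken) = 2×D + 8×420 + 1×591 + 6×505 = 6981 + 2D
Σ(formed) = 8×773 + 8×446 = 9752
ΔH = Σ(broken) − Σ(formed) = (6981 + 2D) − (9752) = −2771 + 2D
Setting this equal to −2063 kJ gives 2D = 708, so D = 354 kJ/mol.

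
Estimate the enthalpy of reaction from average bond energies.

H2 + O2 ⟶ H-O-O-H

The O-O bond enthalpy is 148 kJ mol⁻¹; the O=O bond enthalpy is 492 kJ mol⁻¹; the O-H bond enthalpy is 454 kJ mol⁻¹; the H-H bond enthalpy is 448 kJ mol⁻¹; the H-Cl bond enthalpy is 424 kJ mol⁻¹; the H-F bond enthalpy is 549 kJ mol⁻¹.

ΔH ≈ −116 kJ

Bonds broken (reactants):
  H-H: 1 × 448 = 448
  O=O: 1 × 492 = 492
  Σ(broken) = 940 kJ
Bonds formed (products):
  O-H: 2 × 454 = 908
  O-O: 1 × 148 = 148
  Σ(formed) = 1056 kJ
ΔH = Σ(broken) − Σ(formed) = 940 − 1056 = −116 kJ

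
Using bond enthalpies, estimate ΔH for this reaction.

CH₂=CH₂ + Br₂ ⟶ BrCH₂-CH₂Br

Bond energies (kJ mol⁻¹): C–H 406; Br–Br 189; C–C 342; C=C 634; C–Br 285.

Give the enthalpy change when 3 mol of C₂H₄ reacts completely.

ΔH = −267 kJ

Bonds broken (reactants):
  Br–Br: 1 × 189 = 189
  C–H: 4 × 406 = 1624
  C=C: 1 × 634 = 634
  Σ(broken) = 2447 kJ
Bonds formed (products):
  C–Br: 2 × 285 = 570
  C–C: 1 × 342 = 342
  C–H: 4 × 406 = 1624
  Σ(formed) = 2536 kJ
ΔH = Σ(broken) − Σ(formed) = 2447 − 2536 = −89 kJ
For 3× the reaction as written: 3 × (−89) = −267 kJ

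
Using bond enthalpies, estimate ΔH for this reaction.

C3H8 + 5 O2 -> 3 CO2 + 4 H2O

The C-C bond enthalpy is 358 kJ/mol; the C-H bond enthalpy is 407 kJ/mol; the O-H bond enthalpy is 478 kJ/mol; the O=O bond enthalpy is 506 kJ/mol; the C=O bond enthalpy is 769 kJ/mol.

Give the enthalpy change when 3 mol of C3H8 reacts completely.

Bonds broken (reactants):
  C-C: 2 × 358 = 716
  C-H: 8 × 407 = 3256
  O=O: 5 × 506 = 2530
  Σ(broken) = 6502 kJ
Bonds formed (products):
  C=O: 6 × 769 = 4614
  O-H: 8 × 478 = 3824
  Σ(formed) = 8438 kJ
ΔH = Σ(broken) − Σ(formed) = 6502 − 8438 = −1936 kJ
For 3× the reaction as written: 3 × (−1936) = −5808 kJ

ΔH = −5808 kJ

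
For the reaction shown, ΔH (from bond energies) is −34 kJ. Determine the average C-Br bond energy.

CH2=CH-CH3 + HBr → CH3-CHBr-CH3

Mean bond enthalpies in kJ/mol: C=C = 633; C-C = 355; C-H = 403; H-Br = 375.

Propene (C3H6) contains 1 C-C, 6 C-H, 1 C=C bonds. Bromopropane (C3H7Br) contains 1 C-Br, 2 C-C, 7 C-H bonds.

Let D be the C-Br bond energy.
Σ(broken) = 1×355 + 6×403 + 1×633 + 1×375 = 3781
Σ(formed) = 1×D + 2×355 + 7×403 = 3531 + D
ΔH = Σ(broken) − Σ(formed) = (3781) − (3531 + D) = +250 − D
Setting this equal to −34 kJ gives D = 284 kJ/mol.

D(C-Br) ≈ 284 kJ/mol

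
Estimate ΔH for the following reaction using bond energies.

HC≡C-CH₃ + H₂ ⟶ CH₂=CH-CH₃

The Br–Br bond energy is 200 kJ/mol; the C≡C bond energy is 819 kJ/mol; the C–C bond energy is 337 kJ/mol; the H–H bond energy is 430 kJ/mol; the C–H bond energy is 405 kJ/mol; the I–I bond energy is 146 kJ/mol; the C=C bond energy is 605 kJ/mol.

Bonds broken (reactants):
  C≡C: 1 × 819 = 819
  C–C: 1 × 337 = 337
  C–H: 4 × 405 = 1620
  H–H: 1 × 430 = 430
  Σ(broken) = 3206 kJ
Bonds formed (products):
  C–C: 1 × 337 = 337
  C–H: 6 × 405 = 2430
  C=C: 1 × 605 = 605
  Σ(formed) = 3372 kJ
ΔH = Σ(broken) − Σ(formed) = 3206 − 3372 = −166 kJ

ΔH ≈ −166 kJ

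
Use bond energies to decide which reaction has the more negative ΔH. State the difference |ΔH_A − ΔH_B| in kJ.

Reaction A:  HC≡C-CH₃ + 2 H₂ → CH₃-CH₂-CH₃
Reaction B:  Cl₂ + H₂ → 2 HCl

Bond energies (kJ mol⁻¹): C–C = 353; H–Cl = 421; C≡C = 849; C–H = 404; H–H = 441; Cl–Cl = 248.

Reaction A:
  Bonds broken (reactants):
    C≡C: 1 × 849 = 849
    C–C: 1 × 353 = 353
    C–H: 4 × 404 = 1616
    H–H: 2 × 441 = 882
    Σ(broken) = 3700 kJ
  Bonds formed (products):
    C–C: 2 × 353 = 706
    C–H: 8 × 404 = 3232
    Σ(formed) = 3938 kJ
  ΔH_A = 3700 − 3938 = −238 kJ
Reaction B:
  Bonds broken (reactants):
    Cl–Cl: 1 × 248 = 248
    H–H: 1 × 441 = 441
    Σ(broken) = 689 kJ
  Bonds formed (products):
    H–Cl: 2 × 421 = 842
    Σ(formed) = 842 kJ
  ΔH_B = 689 − 842 = −153 kJ
ΔH_A − ΔH_B = −85 kJ, so reaction A has the more negative ΔH; |ΔH_A − ΔH_B| = 85 kJ.

Reaction A, by 85 kJ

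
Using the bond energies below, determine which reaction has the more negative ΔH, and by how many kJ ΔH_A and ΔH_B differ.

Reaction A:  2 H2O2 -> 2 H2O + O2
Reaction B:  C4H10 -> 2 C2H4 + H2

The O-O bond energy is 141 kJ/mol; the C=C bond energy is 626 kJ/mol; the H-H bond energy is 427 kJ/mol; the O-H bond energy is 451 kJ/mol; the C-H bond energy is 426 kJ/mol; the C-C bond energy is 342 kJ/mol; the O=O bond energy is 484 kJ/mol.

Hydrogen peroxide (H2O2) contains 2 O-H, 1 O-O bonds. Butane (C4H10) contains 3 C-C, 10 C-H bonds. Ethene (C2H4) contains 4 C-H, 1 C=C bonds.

Reaction A, by 401 kJ

Reaction A:
  Bonds broken (reactants):
    O-H: 4 × 451 = 1804
    O-O: 2 × 141 = 282
    Σ(broken) = 2086 kJ
  Bonds formed (products):
    O-H: 4 × 451 = 1804
    O=O: 1 × 484 = 484
    Σ(formed) = 2288 kJ
  ΔH_A = 2086 − 2288 = −202 kJ
Reaction B:
  Bonds broken (reactants):
    C-C: 3 × 342 = 1026
    C-H: 10 × 426 = 4260
    Σ(broken) = 5286 kJ
  Bonds formed (products):
    C-H: 8 × 426 = 3408
    C=C: 2 × 626 = 1252
    H-H: 1 × 427 = 427
    Σ(formed) = 5087 kJ
  ΔH_B = 5286 − 5087 = +199 kJ
ΔH_A − ΔH_B = −401 kJ, so reaction A has the more negative ΔH; |ΔH_A − ΔH_B| = 401 kJ.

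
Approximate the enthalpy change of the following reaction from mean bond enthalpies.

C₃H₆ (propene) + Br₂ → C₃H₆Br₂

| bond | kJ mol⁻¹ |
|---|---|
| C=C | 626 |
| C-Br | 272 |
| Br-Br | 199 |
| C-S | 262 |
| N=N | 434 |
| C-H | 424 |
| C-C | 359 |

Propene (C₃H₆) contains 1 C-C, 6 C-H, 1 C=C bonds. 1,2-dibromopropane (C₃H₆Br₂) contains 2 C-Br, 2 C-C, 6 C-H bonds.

ΔH ≈ −78 kJ

Bonds broken (reactants):
  Br-Br: 1 × 199 = 199
  C-C: 1 × 359 = 359
  C-H: 6 × 424 = 2544
  C=C: 1 × 626 = 626
  Σ(broken) = 3728 kJ
Bonds formed (products):
  C-Br: 2 × 272 = 544
  C-C: 2 × 359 = 718
  C-H: 6 × 424 = 2544
  Σ(formed) = 3806 kJ
ΔH = Σ(broken) − Σ(formed) = 3728 − 3806 = −78 kJ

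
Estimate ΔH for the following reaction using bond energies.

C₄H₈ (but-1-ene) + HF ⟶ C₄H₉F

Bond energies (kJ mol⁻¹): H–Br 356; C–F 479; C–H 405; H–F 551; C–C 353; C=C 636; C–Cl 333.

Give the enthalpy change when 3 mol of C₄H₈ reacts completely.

ΔH = −150 kJ

Bonds broken (reactants):
  C–C: 2 × 353 = 706
  C–H: 8 × 405 = 3240
  C=C: 1 × 636 = 636
  H–F: 1 × 551 = 551
  Σ(broken) = 5133 kJ
Bonds formed (products):
  C–C: 3 × 353 = 1059
  C–F: 1 × 479 = 479
  C–H: 9 × 405 = 3645
  Σ(formed) = 5183 kJ
ΔH = Σ(broken) − Σ(formed) = 5133 − 5183 = −50 kJ
For 3× the reaction as written: 3 × (−50) = −150 kJ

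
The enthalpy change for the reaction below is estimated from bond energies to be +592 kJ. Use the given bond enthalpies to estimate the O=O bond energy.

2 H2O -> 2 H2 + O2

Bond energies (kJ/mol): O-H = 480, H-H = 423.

D(O=O) ≈ 482 kJ/mol

Let D be the O=O bond energy.
Σ(broken) = 4×480 = 1920
Σ(formed) = 2×423 + 1×D = 846 + D
ΔH = Σ(broken) − Σ(formed) = (1920) − (846 + D) = +1074 − D
Setting this equal to +592 kJ gives D = 482 kJ/mol.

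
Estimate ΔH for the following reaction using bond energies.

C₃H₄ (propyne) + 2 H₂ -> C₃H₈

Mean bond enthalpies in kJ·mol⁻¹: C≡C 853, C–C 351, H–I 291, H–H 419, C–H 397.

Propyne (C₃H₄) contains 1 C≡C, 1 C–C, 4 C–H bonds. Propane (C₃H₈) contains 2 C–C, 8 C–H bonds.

ΔH ≈ −248 kJ

Bonds broken (reactants):
  C≡C: 1 × 853 = 853
  C–C: 1 × 351 = 351
  C–H: 4 × 397 = 1588
  H–H: 2 × 419 = 838
  Σ(broken) = 3630 kJ
Bonds formed (products):
  C–C: 2 × 351 = 702
  C–H: 8 × 397 = 3176
  Σ(formed) = 3878 kJ
ΔH = Σ(broken) − Σ(formed) = 3630 − 3878 = −248 kJ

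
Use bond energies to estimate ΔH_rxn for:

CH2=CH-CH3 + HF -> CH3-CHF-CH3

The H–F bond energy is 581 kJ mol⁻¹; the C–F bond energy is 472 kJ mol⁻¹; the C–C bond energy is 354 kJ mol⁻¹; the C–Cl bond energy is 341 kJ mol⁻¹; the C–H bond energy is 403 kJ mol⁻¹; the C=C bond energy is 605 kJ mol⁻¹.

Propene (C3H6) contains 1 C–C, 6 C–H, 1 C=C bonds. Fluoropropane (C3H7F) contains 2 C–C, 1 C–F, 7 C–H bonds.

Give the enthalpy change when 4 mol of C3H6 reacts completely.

Bonds broken (reactants):
  C–C: 1 × 354 = 354
  C–H: 6 × 403 = 2418
  C=C: 1 × 605 = 605
  H–F: 1 × 581 = 581
  Σ(broken) = 3958 kJ
Bonds formed (products):
  C–C: 2 × 354 = 708
  C–F: 1 × 472 = 472
  C–H: 7 × 403 = 2821
  Σ(formed) = 4001 kJ
ΔH = Σ(broken) − Σ(formed) = 3958 − 4001 = −43 kJ
For 4× the reaction as written: 4 × (−43) = −172 kJ

ΔH = −172 kJ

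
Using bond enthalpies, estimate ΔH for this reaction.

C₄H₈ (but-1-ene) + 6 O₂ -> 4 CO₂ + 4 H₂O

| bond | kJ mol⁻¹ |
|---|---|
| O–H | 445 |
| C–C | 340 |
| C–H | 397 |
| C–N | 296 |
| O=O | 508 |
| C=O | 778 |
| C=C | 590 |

ΔH ≈ −2290 kJ

Bonds broken (reactants):
  C–C: 2 × 340 = 680
  C–H: 8 × 397 = 3176
  C=C: 1 × 590 = 590
  O=O: 6 × 508 = 3048
  Σ(broken) = 7494 kJ
Bonds formed (products):
  C=O: 8 × 778 = 6224
  O–H: 8 × 445 = 3560
  Σ(formed) = 9784 kJ
ΔH = Σ(broken) − Σ(formed) = 7494 − 9784 = −2290 kJ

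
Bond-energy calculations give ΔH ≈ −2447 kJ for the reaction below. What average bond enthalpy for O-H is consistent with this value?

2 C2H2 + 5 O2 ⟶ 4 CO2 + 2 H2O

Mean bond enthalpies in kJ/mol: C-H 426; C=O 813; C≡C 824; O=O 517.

D(O-H) ≈ 470 kJ/mol

Let D be the O-H bond energy.
Σ(broken) = 2×824 + 4×426 + 5×517 = 5937
Σ(formed) = 8×813 + 4×D = 6504 + 4D
ΔH = Σ(broken) − Σ(formed) = (5937) − (6504 + 4D) = −567 − 4D
Setting this equal to −2447 kJ gives 4D = 1880, so D = 470 kJ/mol.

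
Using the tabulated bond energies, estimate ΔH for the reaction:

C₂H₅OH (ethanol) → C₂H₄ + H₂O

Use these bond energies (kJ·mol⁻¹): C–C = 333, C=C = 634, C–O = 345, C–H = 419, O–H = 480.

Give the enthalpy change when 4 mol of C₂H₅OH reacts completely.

Bonds broken (reactants):
  C–C: 1 × 333 = 333
  C–H: 5 × 419 = 2095
  C–O: 1 × 345 = 345
  O–H: 1 × 480 = 480
  Σ(broken) = 3253 kJ
Bonds formed (products):
  C–H: 4 × 419 = 1676
  C=C: 1 × 634 = 634
  O–H: 2 × 480 = 960
  Σ(formed) = 3270 kJ
ΔH = Σ(broken) − Σ(formed) = 3253 − 3270 = −17 kJ
For 4× the reaction as written: 4 × (−17) = −68 kJ

ΔH = −68 kJ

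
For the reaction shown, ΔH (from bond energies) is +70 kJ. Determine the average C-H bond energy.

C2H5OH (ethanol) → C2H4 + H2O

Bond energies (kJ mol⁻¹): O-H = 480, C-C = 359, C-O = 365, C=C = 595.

D(C-H) ≈ 421 kJ/mol

Let D be the C-H bond energy.
Σ(broken) = 1×359 + 5×D + 1×365 + 1×480 = 1204 + 5D
Σ(formed) = 4×D + 1×595 + 2×480 = 1555 + 4D
ΔH = Σ(broken) − Σ(formed) = (1204 + 5D) − (1555 + 4D) = −351 + D
Setting this equal to +70 kJ gives D = 421 kJ/mol.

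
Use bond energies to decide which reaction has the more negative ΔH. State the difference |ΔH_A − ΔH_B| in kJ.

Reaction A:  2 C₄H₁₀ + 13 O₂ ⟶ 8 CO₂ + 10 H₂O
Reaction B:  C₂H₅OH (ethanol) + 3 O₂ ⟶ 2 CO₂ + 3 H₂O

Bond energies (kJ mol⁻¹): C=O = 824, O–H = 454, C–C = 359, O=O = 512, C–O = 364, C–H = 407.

Reaction A, by 4042 kJ

Reaction A:
  Bonds broken (reactants):
    C–C: 6 × 359 = 2154
    C–H: 20 × 407 = 8140
    O=O: 13 × 512 = 6656
    Σ(broken) = 16950 kJ
  Bonds formed (products):
    C=O: 16 × 824 = 13184
    O–H: 20 × 454 = 9080
    Σ(formed) = 22264 kJ
  ΔH_A = 16950 − 22264 = −5314 kJ
Reaction B:
  Bonds broken (reactants):
    C–C: 1 × 359 = 359
    C–H: 5 × 407 = 2035
    C–O: 1 × 364 = 364
    O–H: 1 × 454 = 454
    O=O: 3 × 512 = 1536
    Σ(broken) = 4748 kJ
  Bonds formed (products):
    C=O: 4 × 824 = 3296
    O–H: 6 × 454 = 2724
    Σ(formed) = 6020 kJ
  ΔH_B = 4748 − 6020 = −1272 kJ
ΔH_A − ΔH_B = −4042 kJ, so reaction A has the more negative ΔH; |ΔH_A − ΔH_B| = 4042 kJ.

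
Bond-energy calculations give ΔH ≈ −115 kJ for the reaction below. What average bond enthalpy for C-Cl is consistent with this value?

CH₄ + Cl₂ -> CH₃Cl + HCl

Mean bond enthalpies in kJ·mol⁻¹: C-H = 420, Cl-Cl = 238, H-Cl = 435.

Let D be the C-Cl bond energy.
Σ(broken) = 4×420 + 1×238 = 1918
Σ(formed) = 1×D + 3×420 + 1×435 = 1695 + D
ΔH = Σ(broken) − Σ(formed) = (1918) − (1695 + D) = +223 − D
Setting this equal to −115 kJ gives D = 338 kJ/mol.

D(C-Cl) ≈ 338 kJ/mol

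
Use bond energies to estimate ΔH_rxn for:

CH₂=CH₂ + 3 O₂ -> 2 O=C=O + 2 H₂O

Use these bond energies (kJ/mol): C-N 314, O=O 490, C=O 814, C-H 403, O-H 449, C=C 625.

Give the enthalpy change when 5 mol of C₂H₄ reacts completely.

Bonds broken (reactants):
  C-H: 4 × 403 = 1612
  C=C: 1 × 625 = 625
  O=O: 3 × 490 = 1470
  Σ(broken) = 3707 kJ
Bonds formed (products):
  C=O: 4 × 814 = 3256
  O-H: 4 × 449 = 1796
  Σ(formed) = 5052 kJ
ΔH = Σ(broken) − Σ(formed) = 3707 − 5052 = −1345 kJ
For 5× the reaction as written: 5 × (−1345) = −6725 kJ

ΔH = −6725 kJ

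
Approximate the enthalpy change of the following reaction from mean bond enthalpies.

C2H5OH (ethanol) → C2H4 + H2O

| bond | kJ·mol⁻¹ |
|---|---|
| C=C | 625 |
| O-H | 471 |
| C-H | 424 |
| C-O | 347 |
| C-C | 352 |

Bonds broken (reactants):
  C-C: 1 × 352 = 352
  C-H: 5 × 424 = 2120
  C-O: 1 × 347 = 347
  O-H: 1 × 471 = 471
  Σ(broken) = 3290 kJ
Bonds formed (products):
  C-H: 4 × 424 = 1696
  C=C: 1 × 625 = 625
  O-H: 2 × 471 = 942
  Σ(formed) = 3263 kJ
ΔH = Σ(broken) − Σ(formed) = 3290 − 3263 = +27 kJ

ΔH ≈ +27 kJ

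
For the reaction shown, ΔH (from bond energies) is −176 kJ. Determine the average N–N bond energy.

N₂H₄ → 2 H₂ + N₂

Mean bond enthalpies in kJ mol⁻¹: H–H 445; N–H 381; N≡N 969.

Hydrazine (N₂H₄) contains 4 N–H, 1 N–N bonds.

Let D be the N–N bond energy.
Σ(broken) = 4×381 + 1×D = 1524 + D
Σ(formed) = 2×445 + 1×969 = 1859
ΔH = Σ(broken) − Σ(formed) = (1524 + D) − (1859) = −335 + D
Setting this equal to −176 kJ gives D = 159 kJ/mol.

D(N–N) ≈ 159 kJ/mol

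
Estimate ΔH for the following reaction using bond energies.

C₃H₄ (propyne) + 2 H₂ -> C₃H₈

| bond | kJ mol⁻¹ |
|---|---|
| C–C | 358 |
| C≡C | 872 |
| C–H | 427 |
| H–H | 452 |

ΔH ≈ −290 kJ

Bonds broken (reactants):
  C≡C: 1 × 872 = 872
  C–C: 1 × 358 = 358
  C–H: 4 × 427 = 1708
  H–H: 2 × 452 = 904
  Σ(broken) = 3842 kJ
Bonds formed (products):
  C–C: 2 × 358 = 716
  C–H: 8 × 427 = 3416
  Σ(formed) = 4132 kJ
ΔH = Σ(broken) − Σ(formed) = 3842 − 4132 = −290 kJ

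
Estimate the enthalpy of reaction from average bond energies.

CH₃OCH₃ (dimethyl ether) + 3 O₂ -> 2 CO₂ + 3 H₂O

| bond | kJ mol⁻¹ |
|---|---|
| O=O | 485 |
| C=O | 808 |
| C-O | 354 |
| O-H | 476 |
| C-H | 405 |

ΔH ≈ −1495 kJ

Bonds broken (reactants):
  C-H: 6 × 405 = 2430
  C-O: 2 × 354 = 708
  O=O: 3 × 485 = 1455
  Σ(broken) = 4593 kJ
Bonds formed (products):
  C=O: 4 × 808 = 3232
  O-H: 6 × 476 = 2856
  Σ(formed) = 6088 kJ
ΔH = Σ(broken) − Σ(formed) = 4593 − 6088 = −1495 kJ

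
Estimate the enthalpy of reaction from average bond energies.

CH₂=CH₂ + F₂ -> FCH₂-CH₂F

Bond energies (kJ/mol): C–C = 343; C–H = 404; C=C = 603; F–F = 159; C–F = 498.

Bonds broken (reactants):
  C–H: 4 × 404 = 1616
  C=C: 1 × 603 = 603
  F–F: 1 × 159 = 159
  Σ(broken) = 2378 kJ
Bonds formed (products):
  C–C: 1 × 343 = 343
  C–F: 2 × 498 = 996
  C–H: 4 × 404 = 1616
  Σ(formed) = 2955 kJ
ΔH = Σ(broken) − Σ(formed) = 2378 − 2955 = −577 kJ

ΔH ≈ −577 kJ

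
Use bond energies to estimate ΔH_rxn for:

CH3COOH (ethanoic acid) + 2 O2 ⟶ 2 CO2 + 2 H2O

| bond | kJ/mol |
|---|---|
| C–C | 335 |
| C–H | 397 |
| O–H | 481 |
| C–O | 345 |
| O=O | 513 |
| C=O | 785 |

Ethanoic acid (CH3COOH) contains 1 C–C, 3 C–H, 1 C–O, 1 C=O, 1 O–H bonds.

Bonds broken (reactants):
  C–C: 1 × 335 = 335
  C–H: 3 × 397 = 1191
  C–O: 1 × 345 = 345
  C=O: 1 × 785 = 785
  O–H: 1 × 481 = 481
  O=O: 2 × 513 = 1026
  Σ(broken) = 4163 kJ
Bonds formed (products):
  C=O: 4 × 785 = 3140
  O–H: 4 × 481 = 1924
  Σ(formed) = 5064 kJ
ΔH = Σ(broken) − Σ(formed) = 4163 − 5064 = −901 kJ

ΔH ≈ −901 kJ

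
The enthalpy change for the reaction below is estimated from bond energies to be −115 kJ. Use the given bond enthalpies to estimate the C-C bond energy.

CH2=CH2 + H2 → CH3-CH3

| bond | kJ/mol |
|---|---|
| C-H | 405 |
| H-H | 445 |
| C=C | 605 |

Let D be the C-C bond energy.
Σ(broken) = 4×405 + 1×605 + 1×445 = 2670
Σ(formed) = 1×D + 6×405 = 2430 + D
ΔH = Σ(broken) − Σ(formed) = (2670) − (2430 + D) = +240 − D
Setting this equal to −115 kJ gives D = 355 kJ/mol.

D(C-C) ≈ 355 kJ/mol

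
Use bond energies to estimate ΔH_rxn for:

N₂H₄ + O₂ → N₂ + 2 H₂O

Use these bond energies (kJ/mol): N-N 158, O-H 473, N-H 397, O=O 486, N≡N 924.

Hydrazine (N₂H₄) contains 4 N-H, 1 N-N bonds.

Bonds broken (reactants):
  N-H: 4 × 397 = 1588
  N-N: 1 × 158 = 158
  O=O: 1 × 486 = 486
  Σ(broken) = 2232 kJ
Bonds formed (products):
  N≡N: 1 × 924 = 924
  O-H: 4 × 473 = 1892
  Σ(formed) = 2816 kJ
ΔH = Σ(broken) − Σ(formed) = 2232 − 2816 = −584 kJ

ΔH ≈ −584 kJ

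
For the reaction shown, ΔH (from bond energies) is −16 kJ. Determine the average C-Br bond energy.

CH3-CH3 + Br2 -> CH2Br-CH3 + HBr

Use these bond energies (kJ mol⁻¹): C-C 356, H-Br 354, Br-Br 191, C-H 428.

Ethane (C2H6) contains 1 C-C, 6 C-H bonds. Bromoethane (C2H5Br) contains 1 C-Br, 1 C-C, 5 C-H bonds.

D(C-Br) ≈ 281 kJ/mol

Let D be the C-Br bond energy.
Σ(broken) = 1×191 + 1×356 + 6×428 = 3115
Σ(formed) = 1×D + 1×356 + 5×428 + 1×354 = 2850 + D
ΔH = Σ(broken) − Σ(formed) = (3115) − (2850 + D) = +265 − D
Setting this equal to −16 kJ gives D = 281 kJ/mol.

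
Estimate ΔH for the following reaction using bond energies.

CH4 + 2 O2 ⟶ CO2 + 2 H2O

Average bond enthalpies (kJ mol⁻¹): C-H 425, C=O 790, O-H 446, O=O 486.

ΔH ≈ −692 kJ

Bonds broken (reactants):
  C-H: 4 × 425 = 1700
  O=O: 2 × 486 = 972
  Σ(broken) = 2672 kJ
Bonds formed (products):
  C=O: 2 × 790 = 1580
  O-H: 4 × 446 = 1784
  Σ(formed) = 3364 kJ
ΔH = Σ(broken) − Σ(formed) = 2672 − 3364 = −692 kJ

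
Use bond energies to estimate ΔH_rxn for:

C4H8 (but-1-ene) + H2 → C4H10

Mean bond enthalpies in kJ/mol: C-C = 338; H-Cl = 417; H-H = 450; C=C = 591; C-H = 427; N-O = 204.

Bonds broken (reactants):
  C-C: 2 × 338 = 676
  C-H: 8 × 427 = 3416
  C=C: 1 × 591 = 591
  H-H: 1 × 450 = 450
  Σ(broken) = 5133 kJ
Bonds formed (products):
  C-C: 3 × 338 = 1014
  C-H: 10 × 427 = 4270
  Σ(formed) = 5284 kJ
ΔH = Σ(broken) − Σ(formed) = 5133 − 5284 = −151 kJ

ΔH ≈ −151 kJ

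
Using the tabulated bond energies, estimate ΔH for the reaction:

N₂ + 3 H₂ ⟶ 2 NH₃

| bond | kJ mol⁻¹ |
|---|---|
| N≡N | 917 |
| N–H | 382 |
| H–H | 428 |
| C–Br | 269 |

ΔH ≈ −91 kJ

Bonds broken (reactants):
  H–H: 3 × 428 = 1284
  N≡N: 1 × 917 = 917
  Σ(broken) = 2201 kJ
Bonds formed (products):
  N–H: 6 × 382 = 2292
  Σ(formed) = 2292 kJ
ΔH = Σ(broken) − Σ(formed) = 2201 − 2292 = −91 kJ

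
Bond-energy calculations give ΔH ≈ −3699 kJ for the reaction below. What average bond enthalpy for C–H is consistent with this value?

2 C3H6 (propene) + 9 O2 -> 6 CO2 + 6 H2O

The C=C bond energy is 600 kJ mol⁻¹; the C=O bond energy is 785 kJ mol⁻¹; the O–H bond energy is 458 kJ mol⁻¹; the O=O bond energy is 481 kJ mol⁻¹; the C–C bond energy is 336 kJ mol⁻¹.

Let D be the C–H bond energy.
Σ(broken) = 2×336 + 12×D + 2×600 + 9×481 = 6201 + 12D
Σ(formed) = 12×785 + 12×458 = 14916
ΔH = Σ(broken) − Σ(formed) = (6201 + 12D) − (14916) = −8715 + 12D
Setting this equal to −3699 kJ gives 12D = 5016, so D = 418 kJ/mol.

D(C–H) ≈ 418 kJ/mol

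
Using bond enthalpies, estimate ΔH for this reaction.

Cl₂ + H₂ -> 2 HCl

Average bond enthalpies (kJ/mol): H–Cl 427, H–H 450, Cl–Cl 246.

Bonds broken (reactants):
  Cl–Cl: 1 × 246 = 246
  H–H: 1 × 450 = 450
  Σ(broken) = 696 kJ
Bonds formed (products):
  H–Cl: 2 × 427 = 854
  Σ(formed) = 854 kJ
ΔH = Σ(broken) − Σ(formed) = 696 − 854 = −158 kJ

ΔH ≈ −158 kJ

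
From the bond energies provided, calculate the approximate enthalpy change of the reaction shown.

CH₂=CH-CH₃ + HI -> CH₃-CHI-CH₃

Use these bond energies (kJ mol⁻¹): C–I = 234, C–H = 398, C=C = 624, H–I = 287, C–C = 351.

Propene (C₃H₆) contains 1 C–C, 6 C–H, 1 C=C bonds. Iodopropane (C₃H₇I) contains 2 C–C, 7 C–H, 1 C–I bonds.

ΔH ≈ −72 kJ

Bonds broken (reactants):
  C–C: 1 × 351 = 351
  C–H: 6 × 398 = 2388
  C=C: 1 × 624 = 624
  H–I: 1 × 287 = 287
  Σ(broken) = 3650 kJ
Bonds formed (products):
  C–C: 2 × 351 = 702
  C–H: 7 × 398 = 2786
  C–I: 1 × 234 = 234
  Σ(formed) = 3722 kJ
ΔH = Σ(broken) − Σ(formed) = 3650 − 3722 = −72 kJ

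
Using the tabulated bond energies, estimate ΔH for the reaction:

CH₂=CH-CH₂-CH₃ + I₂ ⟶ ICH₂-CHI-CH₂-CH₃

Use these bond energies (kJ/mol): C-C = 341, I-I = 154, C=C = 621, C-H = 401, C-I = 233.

ΔH ≈ −32 kJ

Bonds broken (reactants):
  C-C: 2 × 341 = 682
  C-H: 8 × 401 = 3208
  C=C: 1 × 621 = 621
  I-I: 1 × 154 = 154
  Σ(broken) = 4665 kJ
Bonds formed (products):
  C-C: 3 × 341 = 1023
  C-H: 8 × 401 = 3208
  C-I: 2 × 233 = 466
  Σ(formed) = 4697 kJ
ΔH = Σ(broken) − Σ(formed) = 4665 − 4697 = −32 kJ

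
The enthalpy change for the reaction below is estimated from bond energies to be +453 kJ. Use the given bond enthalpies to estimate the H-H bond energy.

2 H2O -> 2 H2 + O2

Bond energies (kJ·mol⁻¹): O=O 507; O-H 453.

D(H-H) ≈ 426 kJ/mol

Let D be the H-H bond energy.
Σ(broken) = 4×453 = 1812
Σ(formed) = 2×D + 1×507 = 507 + 2D
ΔH = Σ(broken) − Σ(formed) = (1812) − (507 + 2D) = +1305 − 2D
Setting this equal to +453 kJ gives 2D = 852, so D = 426 kJ/mol.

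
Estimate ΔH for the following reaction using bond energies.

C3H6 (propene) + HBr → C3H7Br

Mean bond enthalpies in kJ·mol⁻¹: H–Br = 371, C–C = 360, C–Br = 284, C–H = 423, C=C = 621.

ΔH ≈ −75 kJ

Bonds broken (reactants):
  C–C: 1 × 360 = 360
  C–H: 6 × 423 = 2538
  C=C: 1 × 621 = 621
  H–Br: 1 × 371 = 371
  Σ(broken) = 3890 kJ
Bonds formed (products):
  C–Br: 1 × 284 = 284
  C–C: 2 × 360 = 720
  C–H: 7 × 423 = 2961
  Σ(formed) = 3965 kJ
ΔH = Σ(broken) − Σ(formed) = 3890 − 3965 = −75 kJ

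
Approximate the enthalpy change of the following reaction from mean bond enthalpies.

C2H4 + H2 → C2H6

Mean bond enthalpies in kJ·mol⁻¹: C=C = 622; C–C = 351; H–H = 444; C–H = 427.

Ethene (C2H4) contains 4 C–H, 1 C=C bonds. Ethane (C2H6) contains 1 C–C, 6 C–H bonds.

Bonds broken (reactants):
  C–H: 4 × 427 = 1708
  C=C: 1 × 622 = 622
  H–H: 1 × 444 = 444
  Σ(broken) = 2774 kJ
Bonds formed (products):
  C–C: 1 × 351 = 351
  C–H: 6 × 427 = 2562
  Σ(formed) = 2913 kJ
ΔH = Σ(broken) − Σ(formed) = 2774 − 2913 = −139 kJ

ΔH ≈ −139 kJ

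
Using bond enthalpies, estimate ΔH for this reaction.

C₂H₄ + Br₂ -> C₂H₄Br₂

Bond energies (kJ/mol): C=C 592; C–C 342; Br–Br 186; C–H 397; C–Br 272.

Bonds broken (reactants):
  Br–Br: 1 × 186 = 186
  C–H: 4 × 397 = 1588
  C=C: 1 × 592 = 592
  Σ(broken) = 2366 kJ
Bonds formed (products):
  C–Br: 2 × 272 = 544
  C–C: 1 × 342 = 342
  C–H: 4 × 397 = 1588
  Σ(formed) = 2474 kJ
ΔH = Σ(broken) − Σ(formed) = 2366 − 2474 = −108 kJ

ΔH ≈ −108 kJ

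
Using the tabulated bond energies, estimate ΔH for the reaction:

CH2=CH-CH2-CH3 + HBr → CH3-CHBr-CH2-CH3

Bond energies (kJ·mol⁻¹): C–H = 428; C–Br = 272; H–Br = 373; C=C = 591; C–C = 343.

ΔH ≈ −79 kJ

Bonds broken (reactants):
  C–C: 2 × 343 = 686
  C–H: 8 × 428 = 3424
  C=C: 1 × 591 = 591
  H–Br: 1 × 373 = 373
  Σ(broken) = 5074 kJ
Bonds formed (products):
  C–Br: 1 × 272 = 272
  C–C: 3 × 343 = 1029
  C–H: 9 × 428 = 3852
  Σ(formed) = 5153 kJ
ΔH = Σ(broken) − Σ(formed) = 5074 − 5153 = −79 kJ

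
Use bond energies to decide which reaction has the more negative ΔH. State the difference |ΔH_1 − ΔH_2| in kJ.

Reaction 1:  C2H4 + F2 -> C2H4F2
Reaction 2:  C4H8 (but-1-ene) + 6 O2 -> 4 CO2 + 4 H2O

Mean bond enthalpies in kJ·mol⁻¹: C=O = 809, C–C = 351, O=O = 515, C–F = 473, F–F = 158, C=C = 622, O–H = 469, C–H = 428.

Reaction 1:
  Bonds broken (reactants):
    C–H: 4 × 428 = 1712
    C=C: 1 × 622 = 622
    F–F: 1 × 158 = 158
    Σ(broken) = 2492 kJ
  Bonds formed (products):
    C–C: 1 × 351 = 351
    C–F: 2 × 473 = 946
    C–H: 4 × 428 = 1712
    Σ(formed) = 3009 kJ
  ΔH_1 = 2492 − 3009 = −517 kJ
Reaction 2:
  Bonds broken (reactants):
    C–C: 2 × 351 = 702
    C–H: 8 × 428 = 3424
    C=C: 1 × 622 = 622
    O=O: 6 × 515 = 3090
    Σ(broken) = 7838 kJ
  Bonds formed (products):
    C=O: 8 × 809 = 6472
    O–H: 8 × 469 = 3752
    Σ(formed) = 10224 kJ
  ΔH_2 = 7838 − 10224 = −2386 kJ
ΔH_1 − ΔH_2 = +1869 kJ, so reaction 2 has the more negative ΔH; |ΔH_1 − ΔH_2| = 1869 kJ.

Reaction 2, by 1869 kJ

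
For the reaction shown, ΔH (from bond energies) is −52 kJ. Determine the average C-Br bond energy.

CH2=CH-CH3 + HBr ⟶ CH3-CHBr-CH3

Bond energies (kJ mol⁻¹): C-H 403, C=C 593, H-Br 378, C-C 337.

Let D be the C-Br bond energy.
Σ(broken) = 1×337 + 6×403 + 1×593 + 1×378 = 3726
Σ(formed) = 1×D + 2×337 + 7×403 = 3495 + D
ΔH = Σ(broken) − Σ(formed) = (3726) − (3495 + D) = +231 − D
Setting this equal to −52 kJ gives D = 283 kJ/mol.

D(C-Br) ≈ 283 kJ/mol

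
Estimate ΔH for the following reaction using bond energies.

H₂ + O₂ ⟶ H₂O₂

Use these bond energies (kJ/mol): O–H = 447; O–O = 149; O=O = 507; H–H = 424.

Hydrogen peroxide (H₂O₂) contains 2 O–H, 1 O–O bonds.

Bonds broken (reactants):
  H–H: 1 × 424 = 424
  O=O: 1 × 507 = 507
  Σ(broken) = 931 kJ
Bonds formed (products):
  O–H: 2 × 447 = 894
  O–O: 1 × 149 = 149
  Σ(formed) = 1043 kJ
ΔH = Σ(broken) − Σ(formed) = 931 − 1043 = −112 kJ

ΔH ≈ −112 kJ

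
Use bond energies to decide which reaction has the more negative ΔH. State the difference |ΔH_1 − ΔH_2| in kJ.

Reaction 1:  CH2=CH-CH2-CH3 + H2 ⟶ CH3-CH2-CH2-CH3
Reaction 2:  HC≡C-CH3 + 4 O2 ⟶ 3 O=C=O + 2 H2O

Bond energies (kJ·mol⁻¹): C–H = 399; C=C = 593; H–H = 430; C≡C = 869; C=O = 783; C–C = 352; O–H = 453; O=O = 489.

Reaction 2, by 1610 kJ

Reaction 1:
  Bonds broken (reactants):
    C–C: 2 × 352 = 704
    C–H: 8 × 399 = 3192
    C=C: 1 × 593 = 593
    H–H: 1 × 430 = 430
    Σ(broken) = 4919 kJ
  Bonds formed (products):
    C–C: 3 × 352 = 1056
    C–H: 10 × 399 = 3990
    Σ(formed) = 5046 kJ
  ΔH_1 = 4919 − 5046 = −127 kJ
Reaction 2:
  Bonds broken (reactants):
    C≡C: 1 × 869 = 869
    C–C: 1 × 352 = 352
    C–H: 4 × 399 = 1596
    O=O: 4 × 489 = 1956
    Σ(broken) = 4773 kJ
  Bonds formed (products):
    C=O: 6 × 783 = 4698
    O–H: 4 × 453 = 1812
    Σ(formed) = 6510 kJ
  ΔH_2 = 4773 − 6510 = −1737 kJ
ΔH_1 − ΔH_2 = +1610 kJ, so reaction 2 has the more negative ΔH; |ΔH_1 − ΔH_2| = 1610 kJ.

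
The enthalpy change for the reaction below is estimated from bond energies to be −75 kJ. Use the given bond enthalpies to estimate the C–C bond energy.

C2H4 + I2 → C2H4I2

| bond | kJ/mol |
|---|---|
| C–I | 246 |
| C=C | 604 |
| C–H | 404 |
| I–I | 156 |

Let D be the C–C bond energy.
Σ(broken) = 4×404 + 1×604 + 1×156 = 2376
Σ(formed) = 1×D + 4×404 + 2×246 = 2108 + D
ΔH = Σ(broken) − Σ(formed) = (2376) − (2108 + D) = +268 − D
Setting this equal to −75 kJ gives D = 343 kJ/mol.

D(C–C) ≈ 343 kJ/mol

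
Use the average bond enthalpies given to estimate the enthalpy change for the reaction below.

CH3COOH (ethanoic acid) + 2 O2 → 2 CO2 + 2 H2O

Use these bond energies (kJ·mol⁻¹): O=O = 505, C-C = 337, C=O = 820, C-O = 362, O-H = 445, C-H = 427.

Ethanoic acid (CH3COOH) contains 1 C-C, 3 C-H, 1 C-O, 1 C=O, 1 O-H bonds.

Bonds broken (reactants):
  C-C: 1 × 337 = 337
  C-H: 3 × 427 = 1281
  C-O: 1 × 362 = 362
  C=O: 1 × 820 = 820
  O-H: 1 × 445 = 445
  O=O: 2 × 505 = 1010
  Σ(broken) = 4255 kJ
Bonds formed (products):
  C=O: 4 × 820 = 3280
  O-H: 4 × 445 = 1780
  Σ(formed) = 5060 kJ
ΔH = Σ(broken) − Σ(formed) = 4255 − 5060 = −805 kJ

ΔH ≈ −805 kJ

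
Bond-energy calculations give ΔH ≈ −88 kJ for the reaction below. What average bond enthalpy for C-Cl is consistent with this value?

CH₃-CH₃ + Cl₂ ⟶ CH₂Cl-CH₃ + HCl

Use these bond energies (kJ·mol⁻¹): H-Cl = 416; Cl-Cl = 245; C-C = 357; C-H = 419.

D(C-Cl) ≈ 336 kJ/mol

Let D be the C-Cl bond energy.
Σ(broken) = 1×357 + 6×419 + 1×245 = 3116
Σ(formed) = 1×357 + 1×D + 5×419 + 1×416 = 2868 + D
ΔH = Σ(broken) − Σ(formed) = (3116) − (2868 + D) = +248 − D
Setting this equal to −88 kJ gives D = 336 kJ/mol.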